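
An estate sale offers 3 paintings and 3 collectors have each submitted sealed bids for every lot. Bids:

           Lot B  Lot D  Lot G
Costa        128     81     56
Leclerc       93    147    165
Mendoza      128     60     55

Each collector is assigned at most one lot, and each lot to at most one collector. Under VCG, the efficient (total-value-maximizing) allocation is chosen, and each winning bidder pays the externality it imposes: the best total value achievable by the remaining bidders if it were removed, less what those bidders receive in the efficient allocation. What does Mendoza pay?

Efficient allocation: Costa→Lot D ($81), Leclerc→Lot G ($165), Mendoza→Lot B ($128); total welfare W = $374.
Mendoza receives Lot B at value $128, so the others get W − 128 = $246.
Without Mendoza: best allocation of the remaining 2 bidders over all 3 lots is Costa→Lot B ($128), Leclerc→Lot G ($165), total $293.
VCG payment = (others' best without Mendoza) − (others' welfare with Mendoza) = 293 − 246 = $47.

Mendoza pays $47.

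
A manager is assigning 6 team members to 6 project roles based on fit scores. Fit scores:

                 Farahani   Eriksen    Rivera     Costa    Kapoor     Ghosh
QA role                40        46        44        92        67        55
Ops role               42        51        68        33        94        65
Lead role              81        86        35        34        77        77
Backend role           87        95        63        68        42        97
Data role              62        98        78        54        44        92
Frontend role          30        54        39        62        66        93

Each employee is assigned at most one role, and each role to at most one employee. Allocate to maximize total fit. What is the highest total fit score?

This is the linear assignment problem.
Optimal: Farahani→Lead role (81 pts), Eriksen→Backend role (95 pts), Rivera→Data role (78 pts), Costa→QA role (92 pts), Kapoor→Ops role (94 pts), Ghosh→Frontend role (93 pts) — total 81+95+78+92+94+93 = 533 pts.
Max-entry greedy (repeatedly take the single best remaining cell) gives 501 pts, worse by 32.
Next-best assignment: Farahani→Backend role, Eriksen→Lead role, Rivera→Data role, Costa→QA role, Kapoor→Ops role, Ghosh→Frontend role = 530 pts.
Checked against all permutations: 533 pts is optimal.

Max total: 533 pts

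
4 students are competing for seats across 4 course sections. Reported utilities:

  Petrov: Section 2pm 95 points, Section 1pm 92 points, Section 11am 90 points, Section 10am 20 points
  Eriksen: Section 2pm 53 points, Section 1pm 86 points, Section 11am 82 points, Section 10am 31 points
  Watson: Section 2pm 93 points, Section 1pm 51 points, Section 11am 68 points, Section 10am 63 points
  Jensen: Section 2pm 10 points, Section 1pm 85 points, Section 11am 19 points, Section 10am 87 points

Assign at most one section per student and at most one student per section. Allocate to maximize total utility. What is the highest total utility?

Max total: 356 points

Optimal: Petrov→Section 11am (90 points), Eriksen→Section 1pm (86 points), Watson→Section 2pm (93 points), Jensen→Section 10am (87 points) — total 90+86+93+87 = 356 points.
Swapping Jensen↔Petrov (Jensen→Section 11am 19 points, Petrov→Section 10am 20 points) loses 138.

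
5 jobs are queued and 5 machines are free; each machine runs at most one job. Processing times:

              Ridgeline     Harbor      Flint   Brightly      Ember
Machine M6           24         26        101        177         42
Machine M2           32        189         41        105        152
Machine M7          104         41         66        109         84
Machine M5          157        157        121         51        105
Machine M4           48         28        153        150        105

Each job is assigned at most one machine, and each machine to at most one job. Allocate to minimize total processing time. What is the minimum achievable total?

Minimum total: 219 min

Treat this as an assignment problem: match each job to one machine.
Optimal: Ridgeline→Machine M2 (32 min), Harbor→Machine M4 (28 min), Flint→Machine M7 (66 min), Brightly→Machine M5 (51 min), Ember→Machine M6 (42 min) — total 32+28+66+51+42 = 219 min.
Next-best assignment: Ridgeline→Machine M4, Harbor→Machine M7, Flint→Machine M2, Brightly→Machine M5, Ember→Machine M6 = 223 min.
Swapping Ridgeline↔Brightly (Ridgeline→Machine M5 157 min, Brightly→Machine M2 105 min) adds 179.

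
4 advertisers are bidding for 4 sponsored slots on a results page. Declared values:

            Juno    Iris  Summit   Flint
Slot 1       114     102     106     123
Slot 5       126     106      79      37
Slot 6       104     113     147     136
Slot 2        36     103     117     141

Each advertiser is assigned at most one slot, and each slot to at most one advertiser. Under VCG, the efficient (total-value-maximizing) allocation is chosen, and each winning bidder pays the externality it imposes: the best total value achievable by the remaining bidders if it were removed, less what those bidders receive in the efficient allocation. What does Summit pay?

Summit pays $11.

Efficient allocation: Juno→Slot 5 ($126), Iris→Slot 1 ($102), Summit→Slot 6 ($147), Flint→Slot 2 ($141); total welfare W = $516.
Summit receives Slot 6 at value $147, so the others get W − 147 = $369.
Without Summit: best allocation of the remaining 3 bidders over all 4 slots is Juno→Slot 5 ($126), Iris→Slot 6 ($113), Flint→Slot 2 ($141), total $380.
VCG payment = (others' best without Summit) − (others' welfare with Summit) = 380 − 369 = $11.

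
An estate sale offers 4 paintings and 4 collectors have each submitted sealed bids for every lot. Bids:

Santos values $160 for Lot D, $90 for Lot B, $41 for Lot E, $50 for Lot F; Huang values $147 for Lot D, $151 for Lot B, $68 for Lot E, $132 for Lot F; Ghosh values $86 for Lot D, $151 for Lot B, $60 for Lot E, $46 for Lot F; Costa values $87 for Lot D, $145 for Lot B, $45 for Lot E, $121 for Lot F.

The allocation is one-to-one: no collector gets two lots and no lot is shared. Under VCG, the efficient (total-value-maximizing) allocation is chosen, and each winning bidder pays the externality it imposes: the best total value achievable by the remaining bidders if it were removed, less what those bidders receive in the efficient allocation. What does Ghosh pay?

Efficient allocation: Santos→Lot D ($160), Huang→Lot E ($68), Ghosh→Lot B ($151), Costa→Lot F ($121); total welfare W = $500.
Ghosh receives Lot B at value $151, so the others get W − 151 = $349.
Without Ghosh: best allocation of the remaining 3 bidders over all 4 lots is Santos→Lot D ($160), Huang→Lot F ($132), Costa→Lot B ($145), total $437.
VCG payment = (others' best without Ghosh) − (others' welfare with Ghosh) = 437 − 349 = $88.

Ghosh pays $88.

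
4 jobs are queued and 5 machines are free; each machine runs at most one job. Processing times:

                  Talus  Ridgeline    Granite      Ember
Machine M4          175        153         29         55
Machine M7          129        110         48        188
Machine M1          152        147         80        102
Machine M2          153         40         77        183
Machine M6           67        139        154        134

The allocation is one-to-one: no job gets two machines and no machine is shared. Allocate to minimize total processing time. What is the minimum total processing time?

This is the linear assignment problem.
Optimal: Talus→Machine M6 (67 min), Ridgeline→Machine M2 (40 min), Granite→Machine M7 (48 min), Ember→Machine M4 (55 min) — total 67+40+48+55 = 210 min.
Min-entry greedy (repeatedly take the single cheapest remaining cell) gives 238 min, worse by 28.
No other one-to-one assignment undercuts 210 min.

Min total: 210 min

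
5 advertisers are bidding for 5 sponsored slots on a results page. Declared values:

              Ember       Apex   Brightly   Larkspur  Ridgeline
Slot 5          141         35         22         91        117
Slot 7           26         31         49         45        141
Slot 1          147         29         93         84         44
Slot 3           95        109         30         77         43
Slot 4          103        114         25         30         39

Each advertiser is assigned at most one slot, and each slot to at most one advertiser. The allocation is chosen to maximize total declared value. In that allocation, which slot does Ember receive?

This is a one-to-one assignment (maximum-weight bipartite matching).
Optimal: Ember→Slot 5 ($141), Apex→Slot 4 ($114), Brightly→Slot 1 ($93), Larkspur→Slot 3 ($77), Ridgeline→Slot 7 ($141) — total 141+114+93+77+141 = $566.
Max-entry greedy (repeatedly take the single best remaining cell) gives $523, worse by 43.
Ember's own top slot is Slot 1 ($147), but forcing Ember→Slot 1 and reassigning the rest optimally gives only $523 — worse by 43.

Ember receives Slot 5.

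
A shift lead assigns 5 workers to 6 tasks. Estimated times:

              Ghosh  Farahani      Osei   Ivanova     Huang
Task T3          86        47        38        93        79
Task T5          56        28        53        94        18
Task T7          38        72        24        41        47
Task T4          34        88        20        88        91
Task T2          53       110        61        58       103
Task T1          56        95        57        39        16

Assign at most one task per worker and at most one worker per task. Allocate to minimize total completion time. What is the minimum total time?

Optimal: Ghosh→Task T4 (34 min), Farahani→Task T5 (28 min), Osei→Task T3 (38 min), Ivanova→Task T7 (41 min), Huang→Task T1 (16 min) — total 34+28+38+41+16 = 157 min.
Next-best assignment: Ghosh→Task T2, Farahani→Task T5, Osei→Task T4, Ivanova→Task T7, Huang→Task T1 = 158 min.
Swapping Ivanova↔Osei (Ivanova→Task T3 93 min, Osei→Task T7 24 min) adds 38.
No other one-to-one assignment undercuts 157 min.

Min total: 157 min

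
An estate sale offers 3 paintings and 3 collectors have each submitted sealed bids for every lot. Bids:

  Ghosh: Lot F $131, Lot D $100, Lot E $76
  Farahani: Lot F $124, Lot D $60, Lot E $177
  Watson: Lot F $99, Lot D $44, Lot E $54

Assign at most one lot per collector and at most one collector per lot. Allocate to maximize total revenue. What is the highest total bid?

Max total: $376

Optimal: Ghosh→Lot D ($100), Farahani→Lot E ($177), Watson→Lot F ($99) — total 100+177+99 = $376.
Column-greedy (each lot in turn goes to its best remaining collector) gives $245, worse by 131.
Next-best assignment: Ghosh→Lot F, Farahani→Lot E, Watson→Lot D = $352.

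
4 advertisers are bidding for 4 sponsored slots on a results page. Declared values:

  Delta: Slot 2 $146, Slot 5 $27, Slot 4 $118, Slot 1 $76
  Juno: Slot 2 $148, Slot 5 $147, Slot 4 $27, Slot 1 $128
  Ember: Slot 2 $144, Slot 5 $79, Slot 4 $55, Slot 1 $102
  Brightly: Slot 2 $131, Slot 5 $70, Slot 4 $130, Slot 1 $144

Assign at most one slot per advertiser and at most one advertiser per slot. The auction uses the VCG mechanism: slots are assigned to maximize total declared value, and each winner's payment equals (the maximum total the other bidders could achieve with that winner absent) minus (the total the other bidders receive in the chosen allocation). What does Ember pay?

Ember pays $28.

Efficient allocation: Delta→Slot 4 ($118), Juno→Slot 5 ($147), Ember→Slot 2 ($144), Brightly→Slot 1 ($144); total welfare W = $553.
Ember receives Slot 2 at value $144, so the others get W − 144 = $409.
Without Ember: best allocation of the remaining 3 bidders over all 4 slots is Delta→Slot 2 ($146), Juno→Slot 5 ($147), Brightly→Slot 1 ($144), total $437.
VCG payment = (others' best without Ember) − (others' welfare with Ember) = 437 − 409 = $28.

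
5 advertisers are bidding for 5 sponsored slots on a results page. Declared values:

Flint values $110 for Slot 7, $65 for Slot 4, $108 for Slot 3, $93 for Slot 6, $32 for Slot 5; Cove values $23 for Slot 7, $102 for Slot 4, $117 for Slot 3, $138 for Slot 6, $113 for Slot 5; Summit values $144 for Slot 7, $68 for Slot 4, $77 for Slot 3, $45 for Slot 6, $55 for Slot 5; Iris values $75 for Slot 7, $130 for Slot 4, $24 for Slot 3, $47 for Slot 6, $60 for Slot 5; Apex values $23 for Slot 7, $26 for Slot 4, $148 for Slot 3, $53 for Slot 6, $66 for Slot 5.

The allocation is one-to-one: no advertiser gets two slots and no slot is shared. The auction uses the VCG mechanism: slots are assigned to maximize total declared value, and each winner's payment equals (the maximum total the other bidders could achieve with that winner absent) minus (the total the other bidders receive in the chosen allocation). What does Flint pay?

Efficient allocation: Flint→Slot 6 ($93), Cove→Slot 5 ($113), Summit→Slot 7 ($144), Iris→Slot 4 ($130), Apex→Slot 3 ($148); total welfare W = $628.
Flint receives Slot 6 at value $93, so the others get W − 93 = $535.
Without Flint: best allocation of the remaining 4 bidders over all 5 slots is Cove→Slot 6 ($138), Summit→Slot 7 ($144), Iris→Slot 4 ($130), Apex→Slot 3 ($148), total $560.
VCG payment = (others' best without Flint) − (others' welfare with Flint) = 560 − 535 = $25.

Flint pays $25.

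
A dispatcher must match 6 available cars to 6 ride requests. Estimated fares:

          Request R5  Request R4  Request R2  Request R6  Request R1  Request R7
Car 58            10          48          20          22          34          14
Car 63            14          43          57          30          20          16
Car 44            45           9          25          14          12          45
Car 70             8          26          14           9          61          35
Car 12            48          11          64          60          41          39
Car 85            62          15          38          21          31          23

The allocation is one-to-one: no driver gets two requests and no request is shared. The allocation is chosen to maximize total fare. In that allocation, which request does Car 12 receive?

Car 12 receives Request R6.

Optimal: Car 58→Request R4 ($48), Car 63→Request R2 ($57), Car 44→Request R7 ($45), Car 70→Request R1 ($61), Car 12→Request R6 ($60), Car 85→Request R5 ($62) — total 48+57+45+61+60+62 = $333.
Column-greedy (each request in turn goes to its best remaining driver) gives $310, worse by 23.
Swapping Car 12↔Car 85 (Car 12→Request R5 $48, Car 85→Request R6 $21) loses 53.
Every other assignment is strictly worse.
Car 12's own top request is Request R2 ($64), but forcing Car 12→Request R2 and reassigning the rest optimally gives only $310 — worse by 23.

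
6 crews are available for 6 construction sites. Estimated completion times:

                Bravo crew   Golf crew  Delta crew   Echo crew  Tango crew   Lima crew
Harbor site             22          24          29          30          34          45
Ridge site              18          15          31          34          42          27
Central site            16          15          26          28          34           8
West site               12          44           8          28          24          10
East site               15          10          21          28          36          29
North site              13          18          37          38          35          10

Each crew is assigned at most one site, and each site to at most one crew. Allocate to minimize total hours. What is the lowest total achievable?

Min total: 106 hours

Treat this as an assignment problem: match each crew to one site.
Optimal: Bravo crew→North site (13 hours), Golf crew→Ridge site (15 hours), Delta crew→West site (8 hours), Echo crew→East site (28 hours), Tango crew→Harbor site (34 hours), Lima crew→Central site (8 hours) — total 13+15+8+28+34+8 = 106 hours.
Min-entry greedy (repeatedly take the single cheapest remaining cell) gives 111 hours, worse by 5.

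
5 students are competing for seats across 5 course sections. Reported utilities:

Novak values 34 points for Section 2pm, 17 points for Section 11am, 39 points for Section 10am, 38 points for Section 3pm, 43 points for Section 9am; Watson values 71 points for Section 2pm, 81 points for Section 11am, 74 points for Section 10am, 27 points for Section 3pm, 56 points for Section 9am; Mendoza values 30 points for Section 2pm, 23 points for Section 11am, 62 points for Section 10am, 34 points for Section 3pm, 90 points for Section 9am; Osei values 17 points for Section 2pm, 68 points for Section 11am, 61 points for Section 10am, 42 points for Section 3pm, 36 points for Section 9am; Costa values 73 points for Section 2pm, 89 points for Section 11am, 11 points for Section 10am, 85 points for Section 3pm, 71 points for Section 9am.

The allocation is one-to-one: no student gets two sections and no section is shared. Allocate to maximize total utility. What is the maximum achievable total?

Optimal: Novak→Section 10am (39 points), Watson→Section 2pm (71 points), Mendoza→Section 9am (90 points), Osei→Section 11am (68 points), Costa→Section 3pm (85 points) — total 39+71+90+68+85 = 353 points.
Next-best assignment: Novak→Section 2pm, Watson→Section 11am, Mendoza→Section 9am, Osei→Section 10am, Costa→Section 3pm = 351 points.
No other one-to-one assignment exceeds 353 points.

Maximum total: 353 points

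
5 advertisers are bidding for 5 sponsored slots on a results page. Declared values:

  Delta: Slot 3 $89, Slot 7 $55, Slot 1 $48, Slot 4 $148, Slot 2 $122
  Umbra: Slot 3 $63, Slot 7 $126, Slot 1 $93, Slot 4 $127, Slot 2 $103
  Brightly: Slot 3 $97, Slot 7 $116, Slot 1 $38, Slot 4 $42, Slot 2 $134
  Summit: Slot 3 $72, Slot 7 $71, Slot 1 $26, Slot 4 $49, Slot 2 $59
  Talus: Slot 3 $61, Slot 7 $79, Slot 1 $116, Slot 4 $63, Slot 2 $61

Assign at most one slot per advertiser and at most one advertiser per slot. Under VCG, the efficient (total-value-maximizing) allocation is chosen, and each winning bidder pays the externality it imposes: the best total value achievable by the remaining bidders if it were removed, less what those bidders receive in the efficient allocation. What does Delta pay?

Delta pays $1.

Efficient allocation: Delta→Slot 4 ($148), Umbra→Slot 7 ($126), Brightly→Slot 2 ($134), Summit→Slot 3 ($72), Talus→Slot 1 ($116); total welfare W = $596.
Delta receives Slot 4 at value $148, so the others get W − 148 = $448.
Without Delta: best allocation of the remaining 4 bidders over all 5 slots is Umbra→Slot 4 ($127), Brightly→Slot 2 ($134), Summit→Slot 3 ($72), Talus→Slot 1 ($116), total $449.
VCG payment = (others' best without Delta) − (others' welfare with Delta) = 449 − 448 = $1.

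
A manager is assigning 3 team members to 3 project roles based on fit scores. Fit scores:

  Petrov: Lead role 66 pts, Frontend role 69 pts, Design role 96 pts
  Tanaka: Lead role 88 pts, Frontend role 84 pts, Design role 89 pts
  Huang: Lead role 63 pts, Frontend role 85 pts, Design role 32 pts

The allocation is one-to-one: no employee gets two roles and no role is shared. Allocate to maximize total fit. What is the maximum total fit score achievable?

Max total: 269 pts

Optimal: Petrov→Design role (96 pts), Tanaka→Lead role (88 pts), Huang→Frontend role (85 pts) — total 96+88+85 = 269 pts.
Swapping Tanaka↔Huang (Tanaka→Frontend role 84 pts, Huang→Lead role 63 pts) loses 26.
Every other assignment is strictly worse.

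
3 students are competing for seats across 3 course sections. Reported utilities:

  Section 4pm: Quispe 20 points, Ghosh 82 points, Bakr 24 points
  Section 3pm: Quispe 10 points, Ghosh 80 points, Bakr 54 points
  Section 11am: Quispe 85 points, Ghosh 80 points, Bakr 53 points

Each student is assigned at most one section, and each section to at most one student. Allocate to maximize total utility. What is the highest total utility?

Maximum total: 221 points

Optimal: Quispe→Section 11am (85 points), Ghosh→Section 4pm (82 points), Bakr→Section 3pm (54 points) — total 85+82+54 = 221 points.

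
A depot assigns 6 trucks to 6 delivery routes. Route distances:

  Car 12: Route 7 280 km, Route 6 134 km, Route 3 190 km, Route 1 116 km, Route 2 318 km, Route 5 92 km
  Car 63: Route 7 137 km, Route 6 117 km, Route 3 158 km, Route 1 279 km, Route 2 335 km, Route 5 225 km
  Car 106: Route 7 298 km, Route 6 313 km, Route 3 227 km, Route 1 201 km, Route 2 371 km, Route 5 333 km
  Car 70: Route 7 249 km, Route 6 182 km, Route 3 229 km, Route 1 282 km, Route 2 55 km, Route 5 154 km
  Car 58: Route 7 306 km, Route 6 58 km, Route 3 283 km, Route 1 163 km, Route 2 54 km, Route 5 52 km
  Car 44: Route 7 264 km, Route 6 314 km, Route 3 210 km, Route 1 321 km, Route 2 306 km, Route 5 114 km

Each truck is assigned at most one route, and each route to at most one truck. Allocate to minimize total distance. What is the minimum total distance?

Minimum total: 707 km

Treat this as an assignment problem: match each truck to one route.
Optimal: Car 12→Route 1 (116 km), Car 63→Route 7 (137 km), Car 106→Route 3 (227 km), Car 70→Route 2 (55 km), Car 58→Route 6 (58 km), Car 44→Route 5 (114 km) — total 116+137+227+55+58+114 = 707 km.
Min-entry greedy (repeatedly take the single cheapest remaining cell) gives 848 km, worse by 141.
Next-best assignment: Car 12→Route 5, Car 63→Route 7, Car 106→Route 1, Car 70→Route 2, Car 58→Route 6, Car 44→Route 3 = 753 km.
Swapping Car 44↔Car 63 (Car 44→Route 7 264 km, Car 63→Route 5 225 km) adds 238.
Checked against all permutations: 707 km is optimal.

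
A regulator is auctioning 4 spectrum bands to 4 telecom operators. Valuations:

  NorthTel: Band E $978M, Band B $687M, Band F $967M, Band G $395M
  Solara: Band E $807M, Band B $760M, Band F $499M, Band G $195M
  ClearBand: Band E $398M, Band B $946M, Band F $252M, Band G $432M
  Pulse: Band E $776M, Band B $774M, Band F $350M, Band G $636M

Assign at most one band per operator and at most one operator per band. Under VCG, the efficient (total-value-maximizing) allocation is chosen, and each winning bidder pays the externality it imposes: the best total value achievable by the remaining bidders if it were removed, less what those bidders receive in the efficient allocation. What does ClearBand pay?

ClearBand pays $138M.

Efficient allocation: NorthTel→Band F ($967M), Solara→Band E ($807M), ClearBand→Band B ($946M), Pulse→Band G ($636M); total welfare W = $3356M.
ClearBand receives Band B at value $946M, so the others get W − 946 = $2410M.
Without ClearBand: best allocation of the remaining 3 bidders over all 4 bands is NorthTel→Band F ($967M), Solara→Band E ($807M), Pulse→Band B ($774M), total $2548M.
VCG payment = (others' best without ClearBand) − (others' welfare with ClearBand) = 2548 − 2410 = $138M.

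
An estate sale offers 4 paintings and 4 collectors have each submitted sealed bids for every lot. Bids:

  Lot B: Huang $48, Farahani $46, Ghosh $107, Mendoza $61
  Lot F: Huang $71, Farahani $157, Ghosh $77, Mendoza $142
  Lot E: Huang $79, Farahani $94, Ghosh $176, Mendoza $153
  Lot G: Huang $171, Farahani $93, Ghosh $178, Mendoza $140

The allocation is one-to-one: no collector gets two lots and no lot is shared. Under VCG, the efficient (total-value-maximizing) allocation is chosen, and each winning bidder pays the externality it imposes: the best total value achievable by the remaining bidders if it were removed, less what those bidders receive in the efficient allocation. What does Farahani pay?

Efficient allocation: Huang→Lot G ($171), Farahani→Lot F ($157), Ghosh→Lot B ($107), Mendoza→Lot E ($153); total welfare W = $588.
Farahani receives Lot F at value $157, so the others get W − 157 = $431.
Without Farahani: best allocation of the remaining 3 bidders over all 4 lots is Huang→Lot G ($171), Ghosh→Lot E ($176), Mendoza→Lot F ($142), total $489.
VCG payment = (others' best without Farahani) − (others' welfare with Farahani) = 489 − 431 = $58.

Farahani pays $58.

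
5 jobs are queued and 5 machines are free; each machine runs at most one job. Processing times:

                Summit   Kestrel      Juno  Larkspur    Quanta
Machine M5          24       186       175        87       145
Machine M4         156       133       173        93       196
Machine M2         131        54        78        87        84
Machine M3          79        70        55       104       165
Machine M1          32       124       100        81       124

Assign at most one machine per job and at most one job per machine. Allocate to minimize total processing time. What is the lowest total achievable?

Optimal: Summit→Machine M5 (24 min), Kestrel→Machine M2 (54 min), Juno→Machine M3 (55 min), Larkspur→Machine M4 (93 min), Quanta→Machine M1 (124 min) — total 24+54+55+93+124 = 350 min.
Row-greedy (each job in turn takes its cheapest remaining machine) gives 410 min, worse by 60.
Next-best assignment: Summit→Machine M5, Kestrel→Machine M3, Juno→Machine M1, Larkspur→Machine M4, Quanta→Machine M2 = 371 min.
No other one-to-one assignment undercuts 350 min.

Minimum total: 350 min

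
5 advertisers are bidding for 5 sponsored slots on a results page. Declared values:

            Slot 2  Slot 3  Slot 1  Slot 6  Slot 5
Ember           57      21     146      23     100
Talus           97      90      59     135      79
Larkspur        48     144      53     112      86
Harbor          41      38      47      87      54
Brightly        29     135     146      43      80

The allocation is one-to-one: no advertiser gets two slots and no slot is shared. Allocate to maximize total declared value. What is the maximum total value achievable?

Max total: $574

Optimal: Ember→Slot 5 ($100), Talus→Slot 2 ($97), Larkspur→Slot 3 ($144), Harbor→Slot 6 ($87), Brightly→Slot 1 ($146) — total 100+97+144+87+146 = $574.
Max-entry greedy (repeatedly take the single best remaining cell) gives $546, worse by 28.
Swapping Ember↔Harbor (Ember→Slot 6 $23, Harbor→Slot 5 $54) loses 110.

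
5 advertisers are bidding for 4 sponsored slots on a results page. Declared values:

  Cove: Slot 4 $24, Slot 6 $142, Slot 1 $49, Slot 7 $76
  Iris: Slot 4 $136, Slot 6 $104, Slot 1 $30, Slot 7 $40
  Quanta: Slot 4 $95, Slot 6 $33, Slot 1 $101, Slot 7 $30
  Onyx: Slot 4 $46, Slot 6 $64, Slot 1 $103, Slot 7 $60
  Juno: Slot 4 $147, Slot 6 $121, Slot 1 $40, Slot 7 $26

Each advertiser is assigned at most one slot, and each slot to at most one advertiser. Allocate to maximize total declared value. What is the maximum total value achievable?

Maximum total: $450

This is a one-to-one assignment (maximum-weight bipartite matching).
Optimal: Juno→Slot 4 ($147), Cove→Slot 6 ($142), Quanta→Slot 1 ($101), Onyx→Slot 7 ($60) — total 147+142+101+60 = $450.
Swapping Cove↔Quanta (Cove→Slot 1 $49, Quanta→Slot 6 $33) loses 161.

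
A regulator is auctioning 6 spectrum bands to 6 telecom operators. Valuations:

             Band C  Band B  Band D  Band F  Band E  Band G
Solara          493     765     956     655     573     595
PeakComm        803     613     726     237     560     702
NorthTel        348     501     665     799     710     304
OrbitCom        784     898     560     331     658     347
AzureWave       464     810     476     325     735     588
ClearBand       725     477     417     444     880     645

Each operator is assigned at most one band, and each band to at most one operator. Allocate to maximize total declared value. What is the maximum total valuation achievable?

Max total: $4931M

Optimal: Solara→Band D ($956M), PeakComm→Band G ($702M), NorthTel→Band F ($799M), OrbitCom→Band C ($784M), AzureWave→Band B ($810M), ClearBand→Band E ($880M) — total 956+702+799+784+810+880 = $4931M.
Checked against all permutations: $4931M is optimal.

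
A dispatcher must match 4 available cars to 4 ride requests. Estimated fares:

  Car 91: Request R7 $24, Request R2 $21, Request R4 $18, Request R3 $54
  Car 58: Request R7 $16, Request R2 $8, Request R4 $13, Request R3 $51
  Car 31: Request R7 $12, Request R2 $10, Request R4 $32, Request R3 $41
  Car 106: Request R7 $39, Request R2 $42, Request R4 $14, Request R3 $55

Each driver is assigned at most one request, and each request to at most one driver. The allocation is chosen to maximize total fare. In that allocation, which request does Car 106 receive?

Car 106 receives Request R2.

Optimal: Car 91→Request R7 ($24), Car 58→Request R3 ($51), Car 31→Request R4 ($32), Car 106→Request R2 ($42) — total 24+51+32+42 = $149.
Max-entry greedy (repeatedly take the single best remaining cell) gives $119, worse by 30.
Car 106's own top request is Request R3 ($55), but forcing Car 106→Request R3 and reassigning the rest optimally gives only $124 — worse by 25.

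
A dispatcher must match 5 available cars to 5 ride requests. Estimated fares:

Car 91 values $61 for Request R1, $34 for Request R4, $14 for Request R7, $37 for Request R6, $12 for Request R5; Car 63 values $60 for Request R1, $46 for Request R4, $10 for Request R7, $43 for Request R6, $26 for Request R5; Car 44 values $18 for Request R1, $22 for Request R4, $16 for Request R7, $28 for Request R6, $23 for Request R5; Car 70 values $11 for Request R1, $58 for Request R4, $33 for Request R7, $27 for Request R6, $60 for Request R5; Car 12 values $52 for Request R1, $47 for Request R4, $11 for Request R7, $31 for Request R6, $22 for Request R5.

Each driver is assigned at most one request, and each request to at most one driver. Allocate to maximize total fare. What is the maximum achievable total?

Maximum total: $227

Optimal: Car 91→Request R1 ($61), Car 63→Request R6 ($43), Car 44→Request R7 ($16), Car 70→Request R5 ($60), Car 12→Request R4 ($47) — total 61+43+16+60+47 = $227.
Row-greedy (each driver in turn takes its best remaining request) gives $206, worse by 21.
Checked against all permutations: $227 is optimal.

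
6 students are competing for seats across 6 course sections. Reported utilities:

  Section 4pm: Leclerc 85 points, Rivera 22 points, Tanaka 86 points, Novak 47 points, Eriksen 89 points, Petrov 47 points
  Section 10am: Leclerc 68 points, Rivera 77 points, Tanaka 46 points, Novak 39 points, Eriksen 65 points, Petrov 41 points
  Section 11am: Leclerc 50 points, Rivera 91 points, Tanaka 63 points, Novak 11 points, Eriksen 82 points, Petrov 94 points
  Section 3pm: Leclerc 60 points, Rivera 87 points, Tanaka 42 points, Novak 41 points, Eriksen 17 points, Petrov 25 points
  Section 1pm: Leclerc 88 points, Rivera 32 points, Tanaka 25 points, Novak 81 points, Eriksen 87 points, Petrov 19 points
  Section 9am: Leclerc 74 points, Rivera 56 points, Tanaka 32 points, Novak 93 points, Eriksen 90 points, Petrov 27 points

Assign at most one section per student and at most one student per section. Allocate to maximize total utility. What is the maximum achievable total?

Maximum total: 515 points

Optimal: Leclerc→Section 10am (68 points), Rivera→Section 3pm (87 points), Tanaka→Section 4pm (86 points), Novak→Section 9am (93 points), Eriksen→Section 1pm (87 points), Petrov→Section 11am (94 points) — total 68+87+86+93+87+94 = 515 points.
Max-entry greedy (repeatedly take the single best remaining cell) gives 497 points, worse by 18.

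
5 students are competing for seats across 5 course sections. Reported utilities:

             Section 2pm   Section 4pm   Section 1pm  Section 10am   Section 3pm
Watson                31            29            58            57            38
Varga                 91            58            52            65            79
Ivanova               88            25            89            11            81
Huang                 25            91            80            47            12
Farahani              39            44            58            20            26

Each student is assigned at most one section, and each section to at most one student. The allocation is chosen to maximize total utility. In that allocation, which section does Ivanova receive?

This is the linear assignment problem.
Optimal: Watson→Section 10am (57 points), Varga→Section 2pm (91 points), Ivanova→Section 3pm (81 points), Huang→Section 4pm (91 points), Farahani→Section 1pm (58 points) — total 57+91+81+91+58 = 378 points.
Max-entry greedy (repeatedly take the single best remaining cell) gives 354 points, worse by 24.
Swapping Ivanova↔Watson (Ivanova→Section 10am 11 points, Watson→Section 3pm 38 points) loses 89.
Every other assignment is strictly worse.
Ivanova's own top section is Section 1pm (89 points), but forcing Ivanova→Section 1pm and reassigning the rest optimally gives only 355 points — worse by 23.

Ivanova receives Section 3pm.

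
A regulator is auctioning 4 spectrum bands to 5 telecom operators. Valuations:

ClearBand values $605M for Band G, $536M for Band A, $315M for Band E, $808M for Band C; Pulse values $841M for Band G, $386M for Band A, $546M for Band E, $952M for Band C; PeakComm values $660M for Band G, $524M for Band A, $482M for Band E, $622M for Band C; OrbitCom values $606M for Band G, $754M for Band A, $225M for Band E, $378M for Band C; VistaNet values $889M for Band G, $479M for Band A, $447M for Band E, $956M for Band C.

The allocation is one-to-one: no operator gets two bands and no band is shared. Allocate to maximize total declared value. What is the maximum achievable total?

Optimal: VistaNet→Band G ($889M), OrbitCom→Band A ($754M), PeakComm→Band E ($482M), Pulse→Band C ($952M) — total 889+754+482+952 = $3077M.
Column-greedy (each band in turn goes to its best remaining operator) gives $2997M, worse by 80.
Next-best assignment: Pulse→Band G, OrbitCom→Band A, PeakComm→Band E, VistaNet→Band C = $3033M.
Checked against all permutations: $3077M is optimal.

Maximum total: $3077M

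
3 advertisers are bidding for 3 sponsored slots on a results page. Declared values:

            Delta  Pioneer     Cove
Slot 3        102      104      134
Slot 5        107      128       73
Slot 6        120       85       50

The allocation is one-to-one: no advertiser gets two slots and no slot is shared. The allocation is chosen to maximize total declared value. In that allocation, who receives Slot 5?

Pioneer receives Slot 5.

This is a one-to-one assignment (maximum-weight bipartite matching).
Optimal: Delta→Slot 6 ($120), Pioneer→Slot 5 ($128), Cove→Slot 3 ($134) — total 120+128+134 = $382.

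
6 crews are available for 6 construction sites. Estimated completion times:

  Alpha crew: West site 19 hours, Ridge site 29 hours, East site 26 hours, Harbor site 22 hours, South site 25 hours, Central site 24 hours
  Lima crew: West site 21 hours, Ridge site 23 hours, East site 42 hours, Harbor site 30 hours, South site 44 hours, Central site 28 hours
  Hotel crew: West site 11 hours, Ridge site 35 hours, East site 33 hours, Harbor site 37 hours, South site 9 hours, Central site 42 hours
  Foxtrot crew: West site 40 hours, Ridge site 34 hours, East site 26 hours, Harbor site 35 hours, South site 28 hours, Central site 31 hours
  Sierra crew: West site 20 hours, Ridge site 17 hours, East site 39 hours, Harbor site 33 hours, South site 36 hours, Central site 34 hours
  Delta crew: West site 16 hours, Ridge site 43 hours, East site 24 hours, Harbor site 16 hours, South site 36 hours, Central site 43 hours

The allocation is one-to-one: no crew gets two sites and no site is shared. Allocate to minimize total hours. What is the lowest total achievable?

Minimum total: 113 hours

This is the linear assignment problem.
Optimal: Alpha crew→Central site (24 hours), Lima crew→West site (21 hours), Hotel crew→South site (9 hours), Foxtrot crew→East site (26 hours), Sierra crew→Ridge site (17 hours), Delta crew→Harbor site (16 hours) — total 24+21+9+26+17+16 = 113 hours.
Column-greedy (each site in turn goes to its cheapest remaining crew) gives 130 hours, worse by 17.
Next-best assignment: Alpha crew→West site, Lima crew→Central site, Hotel crew→South site, Foxtrot crew→East site, Sierra crew→Ridge site, Delta crew→Harbor site = 115 hours.
Swapping Foxtrot crew↔Lima crew (Foxtrot crew→West site 40 hours, Lima crew→East site 42 hours) adds 35.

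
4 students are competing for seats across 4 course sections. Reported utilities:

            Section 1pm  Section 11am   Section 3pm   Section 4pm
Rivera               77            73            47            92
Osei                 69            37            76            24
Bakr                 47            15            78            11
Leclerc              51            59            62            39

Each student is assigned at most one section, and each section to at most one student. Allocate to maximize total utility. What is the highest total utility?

Max total: 298 points

This is a one-to-one assignment (maximum-weight bipartite matching).
Optimal: Rivera→Section 4pm (92 points), Osei→Section 1pm (69 points), Bakr→Section 3pm (78 points), Leclerc→Section 11am (59 points) — total 92+69+78+59 = 298 points.
Row-greedy (each student in turn takes its best remaining section) gives 274 points, worse by 24.
Next-best assignment: Rivera→Section 4pm, Osei→Section 3pm, Bakr→Section 1pm, Leclerc→Section 11am = 274 points.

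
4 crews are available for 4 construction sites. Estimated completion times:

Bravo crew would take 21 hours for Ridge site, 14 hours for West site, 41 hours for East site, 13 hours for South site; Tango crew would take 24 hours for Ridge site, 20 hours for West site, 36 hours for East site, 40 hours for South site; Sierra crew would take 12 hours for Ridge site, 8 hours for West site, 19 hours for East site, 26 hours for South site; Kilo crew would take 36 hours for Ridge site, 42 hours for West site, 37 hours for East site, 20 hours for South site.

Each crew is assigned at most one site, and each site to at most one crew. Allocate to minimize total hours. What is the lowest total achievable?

This is the linear assignment problem.
Optimal: Bravo crew→West site (14 hours), Tango crew→Ridge site (24 hours), Sierra crew→East site (19 hours), Kilo crew→South site (20 hours) — total 14+24+19+20 = 77 hours.
Column-greedy (each site in turn goes to its cheapest remaining crew) gives 82 hours, worse by 5.
Next-best assignment: Bravo crew→Ridge site, Tango crew→West site, Sierra crew→East site, Kilo crew→South site = 80 hours.
Swapping Kilo crew↔Bravo crew (Kilo crew→West site 42 hours, Bravo crew→South site 13 hours) adds 21.
Checked against all permutations: 77 hours is optimal.

Min total: 77 hours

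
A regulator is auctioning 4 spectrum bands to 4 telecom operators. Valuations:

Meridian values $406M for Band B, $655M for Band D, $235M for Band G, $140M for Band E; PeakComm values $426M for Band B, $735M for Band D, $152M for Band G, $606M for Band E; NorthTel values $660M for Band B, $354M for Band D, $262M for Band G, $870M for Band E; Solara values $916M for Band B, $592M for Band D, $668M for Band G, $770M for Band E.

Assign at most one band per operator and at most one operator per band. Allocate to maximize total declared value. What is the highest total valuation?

Maximum total: $2756M

Optimal: Meridian→Band G ($235M), PeakComm→Band D ($735M), NorthTel→Band E ($870M), Solara→Band B ($916M) — total 235+735+870+916 = $2756M.
Column-greedy (each band in turn goes to its best remaining operator) gives $2053M, worse by 703.
Next-best assignment: Meridian→Band B, PeakComm→Band D, NorthTel→Band E, Solara→Band G = $2679M.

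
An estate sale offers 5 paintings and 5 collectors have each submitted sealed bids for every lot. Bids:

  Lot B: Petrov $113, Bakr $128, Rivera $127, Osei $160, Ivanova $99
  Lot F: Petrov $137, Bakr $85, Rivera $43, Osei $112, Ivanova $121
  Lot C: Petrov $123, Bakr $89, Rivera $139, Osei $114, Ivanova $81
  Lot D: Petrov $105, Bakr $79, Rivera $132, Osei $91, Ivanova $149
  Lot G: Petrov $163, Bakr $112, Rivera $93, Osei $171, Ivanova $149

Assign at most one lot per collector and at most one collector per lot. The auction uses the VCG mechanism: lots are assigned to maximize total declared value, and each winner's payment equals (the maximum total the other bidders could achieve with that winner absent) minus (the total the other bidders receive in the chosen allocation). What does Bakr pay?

Bakr pays $15.

Efficient allocation: Petrov→Lot F ($137), Bakr→Lot B ($128), Rivera→Lot C ($139), Osei→Lot G ($171), Ivanova→Lot D ($149); total welfare W = $724.
Bakr receives Lot B at value $128, so the others get W − 128 = $596.
Without Bakr: best allocation of the remaining 4 bidders over all 5 lots is Petrov→Lot G ($163), Rivera→Lot C ($139), Osei→Lot B ($160), Ivanova→Lot D ($149), total $611.
VCG payment = (others' best without Bakr) − (others' welfare with Bakr) = 611 − 596 = $15.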